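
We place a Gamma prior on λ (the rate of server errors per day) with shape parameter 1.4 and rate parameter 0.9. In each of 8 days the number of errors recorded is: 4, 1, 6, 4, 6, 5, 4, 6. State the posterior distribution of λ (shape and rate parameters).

Posterior: Gamma(shape=37.4, rate=8.9)

Total count ∑xᵢ = 36 over n = 8 days.
Gamma is conjugate to the Poisson likelihood: posterior is Gamma(shape = 1.4+36 = 37.4, rate = 0.9+8 = 8.9).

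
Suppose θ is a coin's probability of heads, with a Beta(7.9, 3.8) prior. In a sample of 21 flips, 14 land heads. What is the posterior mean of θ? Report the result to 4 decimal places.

Posterior mean ≈ 0.6697

Observing 14 successes and 7 failures updates Beta(7.9, 3.8) by adding the success and failure counts to the two shape parameters: α = 7.9+14 = 21.9, β = 3.8+7 = 10.8.
Posterior mean = α/(α+β) = 21.9/32.7 = 0.6697.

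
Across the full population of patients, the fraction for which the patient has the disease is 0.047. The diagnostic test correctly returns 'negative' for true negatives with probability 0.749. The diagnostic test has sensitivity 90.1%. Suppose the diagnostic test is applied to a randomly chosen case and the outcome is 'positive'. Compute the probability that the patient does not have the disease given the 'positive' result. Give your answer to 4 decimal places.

Write H for 'the patient has the disease'. Prior odds H:¬H = 0.047/0.953 = 0.049318. For the 'positive' outcome, the likelihood ratio is 0.901/0.251 = 3.5896.
Posterior odds = 0.049318 × 3.5896 = 0.17703, so P(H|E) = 0.17703/(1+0.17703) = 0.1504. Then P(¬H|E) = 1 − 0.1504 = 0.8496.

P(¬H | E) ≈ 0.8496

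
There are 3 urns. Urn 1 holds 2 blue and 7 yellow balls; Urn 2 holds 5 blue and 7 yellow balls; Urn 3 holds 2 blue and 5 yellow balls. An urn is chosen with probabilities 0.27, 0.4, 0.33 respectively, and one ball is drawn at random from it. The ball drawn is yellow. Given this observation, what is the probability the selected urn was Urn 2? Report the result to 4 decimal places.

Tabulate prior·likelihood by source: [1] prior 0.27, lik 0.7778, product 0.2100; [2] prior 0.4, lik 0.5833, product 0.2333; [3] prior 0.33, lik 0.7143, product 0.2357.
Normalizing constant = 0.67905; the posterior for Urn 2 is its product over the sum, 0.2333/0.67905 = 0.3436.

Posterior probability ≈ 0.3436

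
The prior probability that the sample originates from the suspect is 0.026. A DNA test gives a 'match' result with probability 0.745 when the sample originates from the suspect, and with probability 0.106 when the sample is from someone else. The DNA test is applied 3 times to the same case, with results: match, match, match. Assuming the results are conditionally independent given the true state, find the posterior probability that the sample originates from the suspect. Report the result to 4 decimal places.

Posterior P(H) ≈ 0.9026

Let H be the event that the sample originates from the suspect; start with P(H) = 0.026. P('match'|H) = 0.745, P('match'|¬H) = 0.106.
Update on result 1 ('match'): P(H) ← 0.745·0.0260 / (0.745·0.0260 + 0.106·0.9740) = 0.019370/0.12261 = 0.1580.
Update on result 2 ('match'): P(H) ← 0.745·0.1580 / (0.745·0.1580 + 0.106·0.8420) = 0.11769/0.20695 = 0.5687.
Update on result 3 ('match'): P(H) ← 0.745·0.5687 / (0.745·0.5687 + 0.106·0.4313) = 0.42369/0.46940 = 0.9026.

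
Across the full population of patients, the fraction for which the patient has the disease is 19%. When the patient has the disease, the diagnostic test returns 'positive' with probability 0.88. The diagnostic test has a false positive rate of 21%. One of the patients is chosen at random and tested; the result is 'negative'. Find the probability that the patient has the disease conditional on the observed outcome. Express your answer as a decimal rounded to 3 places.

Write H for 'the patient has the disease'. Prior odds H:¬H = 0.19/0.81 = 0.23457. For the 'negative' outcome, the likelihood ratio is 0.12/0.79 = 0.15190.
Posterior odds = 0.23457 × 0.15190 = 0.035631, so P(H|E) = 0.035631/(1+0.035631) = 0.034.

P(H | E) ≈ 0.034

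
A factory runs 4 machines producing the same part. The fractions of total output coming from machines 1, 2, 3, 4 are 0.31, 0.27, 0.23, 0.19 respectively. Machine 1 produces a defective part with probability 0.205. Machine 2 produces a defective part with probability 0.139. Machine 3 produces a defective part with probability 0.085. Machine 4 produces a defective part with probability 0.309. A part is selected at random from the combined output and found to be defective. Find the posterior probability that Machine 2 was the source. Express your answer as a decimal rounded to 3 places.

Tabulate prior·likelihood by source: [1] prior 0.31, lik 0.205, product 0.06355; [2] prior 0.27, lik 0.139, product 0.03753; [3] prior 0.23, lik 0.085, product 0.01955; [4] prior 0.19, lik 0.309, product 0.05871.
Normalizing constant = 0.17934; the posterior for Machine 2 is its product over the sum, 0.03753/0.17934 = 0.209.

Posterior probability ≈ 0.209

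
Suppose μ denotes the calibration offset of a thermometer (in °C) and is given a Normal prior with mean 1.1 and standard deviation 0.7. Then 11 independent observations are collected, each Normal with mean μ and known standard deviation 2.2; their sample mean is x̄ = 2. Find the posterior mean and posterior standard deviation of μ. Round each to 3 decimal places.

With known σ, the Normal prior is conjugate. Weight on the data is w = (n/σ²)/(n/σ² + 1/τ₀²) = 2.27273/(2.27273+2.04082) = 0.52688.
Posterior mean = w·x̄ + (1−w)·μ₀ = 0.52688·2 + 0.47312·1.1 = 1.574. Posterior variance = 1/(2.27273+2.04082) = 0.231828, so SD = 0.481.

Posterior mean ≈ 1.574; posterior SD ≈ 0.481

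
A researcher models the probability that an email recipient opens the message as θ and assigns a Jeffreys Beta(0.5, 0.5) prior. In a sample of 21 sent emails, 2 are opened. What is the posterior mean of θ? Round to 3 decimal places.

Posterior mean ≈ 0.114

Observing 2 successes and 19 failures updates Beta(0.5, 0.5) by adding the success and failure counts to the two shape parameters: α = 0.5+2 = 2.5, β = 0.5+19 = 19.5.
Posterior mean = α/(α+β) = 2.5/22 = 0.114.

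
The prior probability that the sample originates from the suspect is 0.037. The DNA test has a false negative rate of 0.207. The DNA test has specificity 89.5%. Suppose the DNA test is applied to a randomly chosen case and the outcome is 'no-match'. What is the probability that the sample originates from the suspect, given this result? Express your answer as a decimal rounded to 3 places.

Write H for 'the sample originates from the suspect'. Prior odds H:¬H = 0.037/0.963 = 0.038422. For the 'no-match' outcome, the likelihood ratio is 0.207/0.895 = 0.23128.
Posterior odds = 0.038422 × 0.23128 = 0.0088863, so P(H|E) = 0.0088863/(1+0.0088863) = 0.009.

P(H | E) ≈ 0.009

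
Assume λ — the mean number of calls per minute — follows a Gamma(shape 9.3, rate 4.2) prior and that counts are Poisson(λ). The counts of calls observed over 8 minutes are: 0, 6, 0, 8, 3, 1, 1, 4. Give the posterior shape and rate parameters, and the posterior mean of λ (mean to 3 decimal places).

The Poisson likelihood adds the total count to the shape and the number of exposure periods to the rate. Here ∑xᵢ = 23 and n = 8, so shape 9.3→32.3 and rate 4.2→12.2.
Posterior mean = shape/rate = 32.3/12.2 = 2.648.

Posterior: Gamma(shape=32.3, rate=12.2); mean ≈ 2.648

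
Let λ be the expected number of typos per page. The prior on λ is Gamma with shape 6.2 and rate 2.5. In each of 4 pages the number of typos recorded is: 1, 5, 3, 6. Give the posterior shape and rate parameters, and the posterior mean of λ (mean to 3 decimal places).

The Poisson likelihood adds the total count to the shape and the number of exposure periods to the rate. Here ∑xᵢ = 15 and n = 4, so shape 6.2→21.2 and rate 2.5→6.5.
Posterior mean = shape/rate = 21.2/6.5 = 3.262.

Posterior: Gamma(shape=21.2, rate=6.5); mean ≈ 3.262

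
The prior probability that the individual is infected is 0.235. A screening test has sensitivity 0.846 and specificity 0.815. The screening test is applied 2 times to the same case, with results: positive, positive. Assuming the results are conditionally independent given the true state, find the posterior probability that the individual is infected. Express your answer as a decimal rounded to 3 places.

With H the event that the individual is infected, the joint likelihood of the observed sequence is P(data|H) = 0.846·0.846 = 0.71572 and P(data|¬H) = 0.185·0.185 = 0.034225.
Bayes: P(H|data) = 0.235·0.71572 / (0.235·0.71572 + 0.765·0.034225) = 0.16819/0.19438 = 0.8653.

Posterior P(H) ≈ 0.865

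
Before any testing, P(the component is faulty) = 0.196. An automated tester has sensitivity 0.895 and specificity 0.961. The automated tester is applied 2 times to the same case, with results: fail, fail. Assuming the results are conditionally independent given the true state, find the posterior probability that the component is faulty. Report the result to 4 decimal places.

With H the event that the component is faulty, the joint likelihood of the observed sequence is P(data|H) = 0.895·0.895 = 0.80102 and P(data|¬H) = 0.039·0.039 = 0.0015210.
Bayes: P(H|data) = 0.196·0.80102 / (0.196·0.80102 + 0.804·0.0015210) = 0.15700/0.15822 = 0.9923.

Posterior P(H) ≈ 0.9923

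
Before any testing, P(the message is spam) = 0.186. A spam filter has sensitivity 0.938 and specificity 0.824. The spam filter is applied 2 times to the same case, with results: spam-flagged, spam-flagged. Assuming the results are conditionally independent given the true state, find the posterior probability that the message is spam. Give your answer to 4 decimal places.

Let H be the event that the message is spam; start with P(H) = 0.186. P('spam-flagged'|H) = 0.938, P('spam-flagged'|¬H) = 0.176.
Update on result 1 ('spam-flagged'): P(H) ← 0.938·0.1860 / (0.938·0.1860 + 0.176·0.8140) = 0.17447/0.31773 = 0.5491.
Update on result 2 ('spam-flagged'): P(H) ← 0.938·0.5491 / (0.938·0.5491 + 0.176·0.4509) = 0.51506/0.59442 = 0.8665.

Posterior P(H) ≈ 0.8665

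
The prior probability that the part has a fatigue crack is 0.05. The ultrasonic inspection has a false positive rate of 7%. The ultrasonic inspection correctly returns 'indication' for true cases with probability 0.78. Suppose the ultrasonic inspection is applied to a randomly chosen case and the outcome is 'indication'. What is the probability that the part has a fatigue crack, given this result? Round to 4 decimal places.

Write H for 'the part has a fatigue crack'. Prior odds H:¬H = 0.05/0.95 = 0.052632. For the 'indication' outcome, the likelihood ratio is 0.78/0.07 = 11.143.
Posterior odds = 0.052632 × 11.143 = 0.58647, so P(H|E) = 0.58647/(1+0.58647) = 0.3697.

P(H | E) ≈ 0.3697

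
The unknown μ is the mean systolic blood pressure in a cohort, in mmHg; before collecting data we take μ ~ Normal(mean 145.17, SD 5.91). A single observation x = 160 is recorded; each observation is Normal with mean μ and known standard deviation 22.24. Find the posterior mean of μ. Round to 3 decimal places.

Posterior mean ≈ 146.148

With known σ, the Normal prior is conjugate. Weight on the data is w = (n/σ²)/(n/σ² + 1/τ₀²) = 0.00202176/(0.00202176+0.0286302) = 0.065959.
Posterior mean = w·x̄ + (1−w)·μ₀ = 0.065959·160 + 0.93404·145.17 = 146.148.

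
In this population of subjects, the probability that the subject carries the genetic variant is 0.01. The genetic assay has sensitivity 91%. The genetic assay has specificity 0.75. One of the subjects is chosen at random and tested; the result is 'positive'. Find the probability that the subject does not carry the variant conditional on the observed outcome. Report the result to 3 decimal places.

Let H be the event that the subject carries the genetic variant. P(H) = 0.01, so P(¬H) = 0.99. With E the 'positive' result, P(E|H) = 0.91 and P(E|¬H) = 0.25.
P(E) = 0.91·0.01 + 0.25·0.99 = 0.0091000 + 0.24750 = 0.25660.
By Bayes' theorem, P(H|E) = 0.0091000 / 0.25660 = 0.035. Hence P(¬H|E) = 1 − 0.035 = 0.965.

P(¬H | E) ≈ 0.965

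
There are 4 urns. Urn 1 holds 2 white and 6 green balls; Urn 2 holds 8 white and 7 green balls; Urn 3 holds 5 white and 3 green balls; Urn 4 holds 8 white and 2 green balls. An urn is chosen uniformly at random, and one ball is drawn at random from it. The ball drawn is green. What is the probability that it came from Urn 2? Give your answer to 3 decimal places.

Posterior probability ≈ 0.260

Tabulate prior·likelihood by source: [1] prior 0.25, lik 0.75, product 0.1875; [2] prior 0.25, lik 0.4667, product 0.1167; [3] prior 0.25, lik 0.375, product 0.09375; [4] prior 0.25, lik 0.2, product 0.05000.
Normalizing constant = 0.44792; the posterior for Urn 2 is its product over the sum, 0.1167/0.44792 = 0.260.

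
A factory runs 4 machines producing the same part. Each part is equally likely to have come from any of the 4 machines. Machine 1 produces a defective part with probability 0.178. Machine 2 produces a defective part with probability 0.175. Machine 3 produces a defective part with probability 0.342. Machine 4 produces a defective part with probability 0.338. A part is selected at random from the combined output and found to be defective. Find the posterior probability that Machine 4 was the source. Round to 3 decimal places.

P(defective|M1) = 0.178; P(defective|M2) = 0.175; P(defective|M3) = 0.342; P(defective|M4) = 0.338.
Prior × likelihood for each source: 0.25·0.178=0.04450, 0.25·0.175=0.04375, 0.25·0.342=0.08550, 0.25·0.338=0.08450. Summing gives P(defective) = 0.25825.
P(Machine 4 | defective) = 0.08450 / 0.25825 = 0.327.

Posterior probability ≈ 0.327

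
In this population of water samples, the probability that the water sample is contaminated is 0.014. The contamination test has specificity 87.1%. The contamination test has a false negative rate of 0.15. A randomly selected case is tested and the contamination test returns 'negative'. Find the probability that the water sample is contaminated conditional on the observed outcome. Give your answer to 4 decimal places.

P(H | E) ≈ 0.0024

Let H be the event that the water sample is contaminated. P(H) = 0.014, so P(¬H) = 0.986. With E the 'negative' result, P(E|H) = 0.15 and P(E|¬H) = 0.871.
P(E) = 0.15·0.014 + 0.871·0.986 = 0.0021000 + 0.85881 = 0.86091.
By Bayes' theorem, P(H|E) = 0.0021000 / 0.86091 = 0.0024.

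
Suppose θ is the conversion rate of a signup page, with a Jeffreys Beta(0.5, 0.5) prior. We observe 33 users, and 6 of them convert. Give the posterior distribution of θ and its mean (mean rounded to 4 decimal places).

Posterior: Beta(6.5, 27.5); mean ≈ 0.1912

Observing 6 successes and 27 failures updates Beta(0.5, 0.5) by adding the success and failure counts to the two shape parameters: α = 0.5+6 = 6.5, β = 0.5+27 = 27.5.
E[θ | data] = 6.5/(6.5+27.5) = 0.1912.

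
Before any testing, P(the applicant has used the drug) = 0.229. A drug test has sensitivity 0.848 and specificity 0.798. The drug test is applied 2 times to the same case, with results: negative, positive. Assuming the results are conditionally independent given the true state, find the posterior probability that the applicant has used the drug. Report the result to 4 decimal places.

Posterior P(H) ≈ 0.1919

Let H be the event that the applicant has used the drug; start with P(H) = 0.229. P('positive'|H) = 0.848, P('positive'|¬H) = 0.202.
Update on result 1 ('negative'): P(H) ← 0.152·0.2290 / (0.152·0.2290 + 0.798·0.7710) = 0.034808/0.65007 = 0.0535.
Update on result 2 ('positive'): P(H) ← 0.848·0.0535 / (0.848·0.0535 + 0.202·0.9465) = 0.045406/0.23659 = 0.1919.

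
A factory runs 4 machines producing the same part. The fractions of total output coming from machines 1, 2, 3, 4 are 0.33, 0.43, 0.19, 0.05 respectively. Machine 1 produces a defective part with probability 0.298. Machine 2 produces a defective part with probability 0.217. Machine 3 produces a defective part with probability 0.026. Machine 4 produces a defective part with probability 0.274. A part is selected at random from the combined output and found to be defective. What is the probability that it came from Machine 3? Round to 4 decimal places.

Posterior probability ≈ 0.0235

Tabulate prior·likelihood by source: [1] prior 0.33, lik 0.298, product 0.09834; [2] prior 0.43, lik 0.217, product 0.09331; [3] prior 0.19, lik 0.026, product 0.004940; [4] prior 0.05, lik 0.274, product 0.01370.
Normalizing constant = 0.21029; the posterior for Machine 3 is its product over the sum, 0.004940/0.21029 = 0.0235.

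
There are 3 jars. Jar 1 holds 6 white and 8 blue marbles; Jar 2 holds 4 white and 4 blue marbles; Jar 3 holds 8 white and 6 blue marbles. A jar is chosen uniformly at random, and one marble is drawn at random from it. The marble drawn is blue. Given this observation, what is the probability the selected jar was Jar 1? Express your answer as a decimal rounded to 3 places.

P(blue|Jar 1) = 0.5714; P(blue|Jar 2) = 0.5; P(blue|Jar 3) = 0.4286.
Prior × likelihood for each source: 0.333333·0.5714=0.1905, 0.333333·0.5=0.1667, 0.333333·0.4286=0.1429. Summing gives P(blue) = 0.50000.
P(Jar 1 | blue) = 0.1905 / 0.50000 = 0.381.

Posterior probability ≈ 0.381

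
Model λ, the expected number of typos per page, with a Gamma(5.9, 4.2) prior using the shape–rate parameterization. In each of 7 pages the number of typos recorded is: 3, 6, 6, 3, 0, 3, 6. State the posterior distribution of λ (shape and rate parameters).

The Poisson likelihood adds the total count to the shape and the number of exposure periods to the rate. Here ∑xᵢ = 27 and n = 7, so shape 5.9→32.9 and rate 4.2→11.2.

Posterior: Gamma(shape=32.9, rate=11.2)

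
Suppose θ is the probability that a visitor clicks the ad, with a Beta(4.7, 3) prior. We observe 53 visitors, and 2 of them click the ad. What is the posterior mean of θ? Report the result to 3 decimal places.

Posterior mean ≈ 0.110

Observing 2 successes and 51 failures updates Beta(4.7, 3) by adding the success and failure counts to the two shape parameters: α = 4.7+2 = 6.7, β = 3+51 = 54.
E[θ | data] = 6.7/(6.7+54) = 0.110.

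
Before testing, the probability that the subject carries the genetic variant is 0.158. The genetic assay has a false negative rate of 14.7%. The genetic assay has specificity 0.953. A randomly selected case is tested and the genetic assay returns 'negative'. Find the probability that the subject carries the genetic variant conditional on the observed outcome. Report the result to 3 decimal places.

P(H | E) ≈ 0.028

Let H be the event that the subject carries the genetic variant. P(H) = 0.158, so P(¬H) = 0.842. With E the 'negative' result, P(E|H) = 0.147 and P(E|¬H) = 0.953.
P(E) = 0.147·0.158 + 0.953·0.842 = 0.023226 + 0.80243 = 0.82565.
By Bayes' theorem, P(H|E) = 0.023226 / 0.82565 = 0.028.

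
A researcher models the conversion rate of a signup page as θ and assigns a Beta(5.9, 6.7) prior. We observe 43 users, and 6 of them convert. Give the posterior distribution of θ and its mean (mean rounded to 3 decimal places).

Observing 6 successes and 37 failures updates Beta(5.9, 6.7) by adding the success and failure counts to the two shape parameters: α = 5.9+6 = 11.9, β = 6.7+37 = 43.7.
E[θ | data] = 11.9/(11.9+43.7) = 0.214.

Posterior: Beta(11.9, 43.7); mean ≈ 0.214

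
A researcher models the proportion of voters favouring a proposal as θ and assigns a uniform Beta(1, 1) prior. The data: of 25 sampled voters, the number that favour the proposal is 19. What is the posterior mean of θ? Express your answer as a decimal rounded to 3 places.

Posterior mean ≈ 0.741

Observing 19 successes and 6 failures updates Beta(1, 1) by adding the success and failure counts to the two shape parameters: α = 1+19 = 20, β = 1+6 = 7.
Posterior mean = α/(α+β) = 20/27 = 0.741.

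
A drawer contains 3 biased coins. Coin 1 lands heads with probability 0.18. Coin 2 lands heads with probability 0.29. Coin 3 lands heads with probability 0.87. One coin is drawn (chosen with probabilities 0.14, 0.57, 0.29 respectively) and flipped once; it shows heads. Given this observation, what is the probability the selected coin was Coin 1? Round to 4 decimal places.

Tabulate prior·likelihood by source: [1] prior 0.14, lik 0.18, product 0.02520; [2] prior 0.57, lik 0.29, product 0.1653; [3] prior 0.29, lik 0.87, product 0.2523.
Normalizing constant = 0.44280; the posterior for Coin 1 is its product over the sum, 0.02520/0.44280 = 0.0569.

Posterior probability ≈ 0.0569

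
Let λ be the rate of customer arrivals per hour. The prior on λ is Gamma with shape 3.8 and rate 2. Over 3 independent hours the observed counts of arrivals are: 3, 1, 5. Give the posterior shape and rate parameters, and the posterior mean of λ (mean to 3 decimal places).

Posterior: Gamma(shape=12.8, rate=5); mean ≈ 2.560

The Poisson likelihood adds the total count to the shape and the number of exposure periods to the rate. Here ∑xᵢ = 9 and n = 3, so shape 3.8→12.8 and rate 2→5.
E[λ | data] = 12.8/5 = 2.560.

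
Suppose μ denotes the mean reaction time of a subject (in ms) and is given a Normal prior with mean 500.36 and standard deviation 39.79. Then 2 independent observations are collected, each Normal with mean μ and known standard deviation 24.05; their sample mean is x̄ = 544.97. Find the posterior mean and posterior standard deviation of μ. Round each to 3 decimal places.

With known σ, the Normal prior is conjugate. Weight on the data is w = (n/σ²)/(n/σ² + 1/τ₀²) = 0.00345780/(0.00345780+0.00063161) = 0.84555.
Posterior mean = w·x̄ + (1−w)·μ₀ = 0.84555·544.97 + 0.15445·500.36 = 538.080. Posterior variance = 1/(0.00345780+0.00063161) = 244.534, so SD = 15.638.

Posterior mean ≈ 538.080; posterior SD ≈ 15.638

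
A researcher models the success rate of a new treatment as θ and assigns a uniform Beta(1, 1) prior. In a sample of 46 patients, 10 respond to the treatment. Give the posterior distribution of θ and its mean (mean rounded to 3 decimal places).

The binomial likelihood is conjugate to the Beta prior: with 10 successes and 36 failures, the posterior is Beta(1+10, 1+36) = Beta(11, 37).
E[θ | data] = 11/(11+37) = 0.229.

Posterior: Beta(11, 37); mean ≈ 0.229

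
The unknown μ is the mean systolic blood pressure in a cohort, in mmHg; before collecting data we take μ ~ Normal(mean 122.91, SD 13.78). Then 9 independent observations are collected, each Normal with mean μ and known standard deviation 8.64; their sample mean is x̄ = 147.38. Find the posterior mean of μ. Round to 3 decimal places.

Posterior mean ≈ 146.356

Prior precision 1/τ₀² = 1/13.78² = 0.00526625; data precision n/σ² = 9/8.64² = 0.120563.
Posterior precision = 0.00526625 + 0.120563 = 0.125830.
Posterior mean = (0.00526625·122.91 + 0.120563·147.38) / 0.125830 = 146.356.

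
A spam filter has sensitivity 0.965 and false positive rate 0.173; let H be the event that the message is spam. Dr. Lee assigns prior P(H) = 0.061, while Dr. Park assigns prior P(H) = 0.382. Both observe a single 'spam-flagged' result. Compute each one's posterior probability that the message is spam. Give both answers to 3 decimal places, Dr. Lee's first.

P('+'|H) = 0.965, P('+'|¬H) = 0.173.
Dr. Lee: numerator 0.965·0.061 = 0.058865; evidence = 0.058865+0.173·0.939 = 0.22131; posterior = 0.266.
Dr. Park: numerator 0.965·0.382 = 0.36863; evidence = 0.36863+0.173·0.618 = 0.47554; posterior = 0.775.

Dr. Lee: 0.266; Dr. Park: 0.775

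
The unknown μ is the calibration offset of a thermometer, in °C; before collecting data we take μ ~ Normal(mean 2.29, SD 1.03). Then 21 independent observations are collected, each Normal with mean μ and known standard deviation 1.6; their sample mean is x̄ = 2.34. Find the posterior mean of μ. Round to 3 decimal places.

With known σ, the Normal prior is conjugate. Weight on the data is w = (n/σ²)/(n/σ² + 1/τ₀²) = 8.20312/(8.20312+0.942596) = 0.89694.
Posterior mean = w·x̄ + (1−w)·μ₀ = 0.89694·2.34 + 0.10306·2.29 = 2.335.

Posterior mean ≈ 2.335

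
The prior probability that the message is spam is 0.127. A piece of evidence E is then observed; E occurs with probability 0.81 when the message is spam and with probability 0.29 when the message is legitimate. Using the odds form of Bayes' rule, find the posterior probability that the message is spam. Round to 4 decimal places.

Posterior probability ≈ 0.2889

Prior odds = 0.127/(1−0.127) = 0.14548.
Likelihood ratio for E = 0.81/0.29 = 2.7931.
Posterior odds = prior odds × LR = 0.40633.
Posterior probability = odds/(1+odds) = 0.40633/1.4063 = 0.2889.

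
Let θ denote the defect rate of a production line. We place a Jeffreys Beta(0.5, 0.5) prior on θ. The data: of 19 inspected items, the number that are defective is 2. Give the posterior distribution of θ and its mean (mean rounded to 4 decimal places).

Posterior: Beta(2.5, 17.5); mean ≈ 0.1250

Observing 2 successes and 17 failures updates Beta(0.5, 0.5) by adding the success and failure counts to the two shape parameters: α = 0.5+2 = 2.5, β = 0.5+17 = 17.5.
Posterior mean = α/(α+β) = 2.5/20 = 0.1250.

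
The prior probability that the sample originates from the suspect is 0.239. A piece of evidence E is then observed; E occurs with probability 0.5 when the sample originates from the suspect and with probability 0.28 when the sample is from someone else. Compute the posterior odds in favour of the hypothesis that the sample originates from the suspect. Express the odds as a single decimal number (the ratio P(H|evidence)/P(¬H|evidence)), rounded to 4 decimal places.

Prior odds = 0.239/(1−0.239) = 0.31406. In log-odds, ln(0.31406) = -1.1582.
Add log likelihood ratio: ln(1.7857) = 0.57982.
Posterior log-odds = -0.57835, so posterior odds = exp(-0.57835) = 0.56082.

Posterior odds ≈ 0.5608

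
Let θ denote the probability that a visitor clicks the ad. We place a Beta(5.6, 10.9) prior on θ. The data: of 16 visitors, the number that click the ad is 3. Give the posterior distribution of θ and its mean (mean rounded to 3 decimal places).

Posterior: Beta(8.6, 23.9); mean ≈ 0.265

The binomial likelihood is conjugate to the Beta prior: with 3 successes and 13 failures, the posterior is Beta(5.6+3, 10.9+13) = Beta(8.6, 23.9).
Posterior mean = α/(α+β) = 8.6/32.5 = 0.265.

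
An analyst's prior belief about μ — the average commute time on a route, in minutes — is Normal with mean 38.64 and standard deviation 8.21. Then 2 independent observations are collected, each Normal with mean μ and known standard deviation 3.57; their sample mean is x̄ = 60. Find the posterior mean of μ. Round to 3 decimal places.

With known σ, the Normal prior is conjugate. Weight on the data is w = (n/σ²)/(n/σ² + 1/τ₀²) = 0.156926/(0.156926+0.0148359) = 0.91362.
Posterior mean = w·x̄ + (1−w)·μ₀ = 0.91362·60 + 0.086375·38.64 = 58.155.

Posterior mean ≈ 58.155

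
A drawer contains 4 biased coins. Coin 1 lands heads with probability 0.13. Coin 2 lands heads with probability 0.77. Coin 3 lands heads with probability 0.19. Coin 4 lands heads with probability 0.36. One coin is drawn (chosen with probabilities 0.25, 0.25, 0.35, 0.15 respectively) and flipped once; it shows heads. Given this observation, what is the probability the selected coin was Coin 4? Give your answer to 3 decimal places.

Posterior probability ≈ 0.156

Tabulate prior·likelihood by source: [1] prior 0.25, lik 0.13, product 0.03250; [2] prior 0.25, lik 0.77, product 0.1925; [3] prior 0.35, lik 0.19, product 0.06650; [4] prior 0.15, lik 0.36, product 0.05400.
Normalizing constant = 0.34550; the posterior for Coin 4 is its product over the sum, 0.05400/0.34550 = 0.156.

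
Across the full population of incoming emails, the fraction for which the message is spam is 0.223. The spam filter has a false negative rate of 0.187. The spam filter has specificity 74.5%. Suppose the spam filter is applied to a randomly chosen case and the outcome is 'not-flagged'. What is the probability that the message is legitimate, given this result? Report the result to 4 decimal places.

Write H for 'the message is spam'. Prior odds H:¬H = 0.223/0.777 = 0.28700. For the 'not-flagged' outcome, the likelihood ratio is 0.187/0.745 = 0.25101.
Posterior odds = 0.28700 × 0.25101 = 0.072039, so P(H|E) = 0.072039/(1+0.072039) = 0.0672. Then P(¬H|E) = 1 − 0.0672 = 0.9328.

P(¬H | E) ≈ 0.9328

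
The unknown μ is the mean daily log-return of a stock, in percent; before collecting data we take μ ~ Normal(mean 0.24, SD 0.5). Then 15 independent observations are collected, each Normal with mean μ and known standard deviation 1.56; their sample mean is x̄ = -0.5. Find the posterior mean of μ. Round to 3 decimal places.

Posterior mean ≈ -0.209

Prior precision 1/τ₀² = 1/0.5² = 4.00000; data precision n/σ² = 15/1.56² = 6.16371.
Posterior precision = 4.00000 + 6.16371 = 10.1637.
Posterior mean = (4.00000·0.24 + 6.16371·-0.5) / 10.1637 = -0.209.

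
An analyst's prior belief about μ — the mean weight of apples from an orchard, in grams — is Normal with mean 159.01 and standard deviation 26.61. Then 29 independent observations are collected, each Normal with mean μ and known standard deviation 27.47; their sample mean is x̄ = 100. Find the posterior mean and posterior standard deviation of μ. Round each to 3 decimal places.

With known σ, the Normal prior is conjugate. Weight on the data is w = (n/σ²)/(n/σ² + 1/τ₀²) = 0.0384309/(0.0384309+0.00141225) = 0.96455.
Posterior mean = w·x̄ + (1−w)·μ₀ = 0.96455·100 + 0.035445·159.01 = 102.092. Posterior variance = 1/(0.0384309+0.00141225) = 25.0984, so SD = 5.010.

Posterior mean ≈ 102.092; posterior SD ≈ 5.010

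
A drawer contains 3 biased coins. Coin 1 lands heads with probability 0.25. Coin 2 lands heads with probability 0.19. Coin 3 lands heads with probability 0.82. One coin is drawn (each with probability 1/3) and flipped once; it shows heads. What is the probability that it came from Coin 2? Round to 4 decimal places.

Tabulate prior·likelihood by source: [1] prior 0.333333, lik 0.25, product 0.08333; [2] prior 0.333333, lik 0.19, product 0.06333; [3] prior 0.333333, lik 0.82, product 0.2733.
Normalizing constant = 0.42000; the posterior for Coin 2 is its product over the sum, 0.06333/0.42000 = 0.1508.

Posterior probability ≈ 0.1508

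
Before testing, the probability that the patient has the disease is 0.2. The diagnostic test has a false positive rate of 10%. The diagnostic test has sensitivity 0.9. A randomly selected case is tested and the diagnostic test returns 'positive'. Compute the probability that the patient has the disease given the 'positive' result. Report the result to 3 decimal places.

P(H | E) ≈ 0.692

Write H for 'the patient has the disease'. Prior odds H:¬H = 0.2/0.8 = 0.25000. For the 'positive' outcome, the likelihood ratio is 0.9/0.1 = 9.0000.
Posterior odds = 0.25000 × 9.0000 = 2.2500, so P(H|E) = 2.2500/(1+2.2500) = 0.692.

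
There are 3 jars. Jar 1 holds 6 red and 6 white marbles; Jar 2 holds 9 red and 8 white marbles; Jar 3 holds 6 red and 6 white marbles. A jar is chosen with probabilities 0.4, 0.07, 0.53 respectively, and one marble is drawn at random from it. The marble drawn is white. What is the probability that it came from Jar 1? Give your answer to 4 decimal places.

Posterior probability ≈ 0.4017

P(white|Jar 1) = 0.5; P(white|Jar 2) = 0.4706; P(white|Jar 3) = 0.5.
Prior × likelihood for each source: 0.4·0.5=0.2000, 0.07·0.4706=0.03294, 0.53·0.5=0.2650. Summing gives P(white) = 0.49794.
P(Jar 1 | white) = 0.2000 / 0.49794 = 0.4017.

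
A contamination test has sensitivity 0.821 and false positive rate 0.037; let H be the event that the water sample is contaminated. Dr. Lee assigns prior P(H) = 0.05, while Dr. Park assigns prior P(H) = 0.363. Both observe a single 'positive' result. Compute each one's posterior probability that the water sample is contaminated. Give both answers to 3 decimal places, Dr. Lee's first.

P('+'|H) = 0.821, P('+'|¬H) = 0.037.
Dr. Lee: numerator 0.821·0.05 = 0.041050; evidence = 0.041050+0.037·0.95 = 0.076200; posterior = 0.539.
Dr. Park: numerator 0.821·0.363 = 0.29802; evidence = 0.29802+0.037·0.637 = 0.32159; posterior = 0.927.

Dr. Lee: 0.539; Dr. Park: 0.927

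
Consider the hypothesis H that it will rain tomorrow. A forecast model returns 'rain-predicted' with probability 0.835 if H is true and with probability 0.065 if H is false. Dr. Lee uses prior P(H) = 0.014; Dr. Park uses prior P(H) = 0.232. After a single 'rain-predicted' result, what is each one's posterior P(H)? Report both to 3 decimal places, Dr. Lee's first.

Dr. Lee: 0.154; Dr. Park: 0.795

The likelihood ratio for a 'rain-predicted' result is 0.835/0.065 = 12.846.
Dr. Lee: prior odds 0.014/0.986 = 0.014199; posterior odds 0.18240; posterior probability 0.154.
Dr. Park: prior odds 0.232/0.768 = 0.30208; posterior odds 3.8806; posterior probability 0.795.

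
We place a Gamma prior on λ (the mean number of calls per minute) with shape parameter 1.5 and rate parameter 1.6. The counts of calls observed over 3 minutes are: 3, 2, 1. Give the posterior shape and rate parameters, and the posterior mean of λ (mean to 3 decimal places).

Posterior: Gamma(shape=7.5, rate=4.6); mean ≈ 1.630

The Poisson likelihood adds the total count to the shape and the number of exposure periods to the rate. Here ∑xᵢ = 6 and n = 3, so shape 1.5→7.5 and rate 1.6→4.6.
Posterior mean = shape/rate = 7.5/4.6 = 1.630.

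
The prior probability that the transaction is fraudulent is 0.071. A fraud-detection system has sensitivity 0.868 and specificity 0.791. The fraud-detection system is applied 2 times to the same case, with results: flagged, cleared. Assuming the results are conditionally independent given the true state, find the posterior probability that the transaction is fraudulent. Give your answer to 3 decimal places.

With H the event that the transaction is fraudulent, the joint likelihood of the observed sequence is P(data|H) = 0.868·0.132 = 0.11458 and P(data|¬H) = 0.209·0.791 = 0.16532.
Bayes: P(H|data) = 0.071·0.11458 / (0.071·0.11458 + 0.929·0.16532) = 0.0081349/0.16172 = 0.0503.

Posterior P(H) ≈ 0.050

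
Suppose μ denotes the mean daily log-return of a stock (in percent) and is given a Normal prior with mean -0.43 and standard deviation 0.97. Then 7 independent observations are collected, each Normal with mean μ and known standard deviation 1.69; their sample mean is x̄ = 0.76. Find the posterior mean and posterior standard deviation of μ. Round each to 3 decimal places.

Prior precision 1/τ₀² = 1/0.97² = 1.06281; data precision n/σ² = 7/1.69² = 2.45089.
Posterior precision = 1.06281 + 2.45089 = 3.51371, giving posterior SD = 1/√3.51371 = 0.533.
Posterior mean = (1.06281·-0.43 + 2.45089·0.76) / 3.51371 = 0.400.

Posterior mean ≈ 0.400; posterior SD ≈ 0.533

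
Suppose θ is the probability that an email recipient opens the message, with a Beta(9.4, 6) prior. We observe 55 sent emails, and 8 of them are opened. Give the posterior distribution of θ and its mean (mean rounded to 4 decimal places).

Observing 8 successes and 47 failures updates Beta(9.4, 6) by adding the success and failure counts to the two shape parameters: α = 9.4+8 = 17.4, β = 6+47 = 53.
Posterior mean = α/(α+β) = 17.4/70.4 = 0.2472.

Posterior: Beta(17.4, 53); mean ≈ 0.2472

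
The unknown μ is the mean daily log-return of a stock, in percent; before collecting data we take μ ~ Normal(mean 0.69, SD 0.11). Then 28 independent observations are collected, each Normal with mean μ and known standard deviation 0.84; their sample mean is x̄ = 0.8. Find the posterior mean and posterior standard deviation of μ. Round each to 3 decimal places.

Posterior mean ≈ 0.726; posterior SD ≈ 0.090

Prior precision 1/τ₀² = 1/0.11² = 82.6446; data precision n/σ² = 28/0.84² = 39.6825.
Posterior precision = 82.6446 + 39.6825 = 122.327, giving posterior SD = 1/√122.327 = 0.090.
Posterior mean = (82.6446·0.69 + 39.6825·0.8) / 122.327 = 0.726.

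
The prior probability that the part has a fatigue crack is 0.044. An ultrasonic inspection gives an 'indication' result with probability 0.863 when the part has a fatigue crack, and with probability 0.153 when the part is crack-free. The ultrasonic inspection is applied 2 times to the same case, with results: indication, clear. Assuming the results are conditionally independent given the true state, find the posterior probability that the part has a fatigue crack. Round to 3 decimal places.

Let H be the event that the part has a fatigue crack; start with P(H) = 0.044. P('indication'|H) = 0.863, P('indication'|¬H) = 0.153.
Update on result 1 ('indication'): P(H) ← 0.863·0.0440 / (0.863·0.0440 + 0.153·0.9560) = 0.037972/0.18424 = 0.2061.
Update on result 2 ('clear'): P(H) ← 0.137·0.2061 / (0.137·0.2061 + 0.847·0.7939) = 0.028236/0.70067 = 0.0403.

Posterior P(H) ≈ 0.040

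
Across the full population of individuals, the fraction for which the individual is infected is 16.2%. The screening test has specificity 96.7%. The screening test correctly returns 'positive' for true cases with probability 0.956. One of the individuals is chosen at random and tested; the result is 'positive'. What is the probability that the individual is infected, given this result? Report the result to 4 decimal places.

P(H | E) ≈ 0.8485

Let H be the event that the individual is infected. P(H) = 0.162, so P(¬H) = 0.838. With E the 'positive' result, P(E|H) = 0.956 and P(E|¬H) = 0.033.
P(E) = 0.956·0.162 + 0.033·0.838 = 0.15487 + 0.027654 = 0.18253.
By Bayes' theorem, P(H|E) = 0.15487 / 0.18253 = 0.8485.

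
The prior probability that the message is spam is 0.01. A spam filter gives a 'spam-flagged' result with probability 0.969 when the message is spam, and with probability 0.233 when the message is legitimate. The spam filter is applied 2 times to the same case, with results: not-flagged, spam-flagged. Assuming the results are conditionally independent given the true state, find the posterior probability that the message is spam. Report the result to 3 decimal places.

Posterior P(H) ≈ 0.002

With H the event that the message is spam, the joint likelihood of the observed sequence is P(data|H) = 0.031·0.969 = 0.030039 and P(data|¬H) = 0.767·0.233 = 0.17871.
Bayes: P(H|data) = 0.01·0.030039 / (0.01·0.030039 + 0.99·0.17871) = 0.00030039/0.17722 = 0.0017.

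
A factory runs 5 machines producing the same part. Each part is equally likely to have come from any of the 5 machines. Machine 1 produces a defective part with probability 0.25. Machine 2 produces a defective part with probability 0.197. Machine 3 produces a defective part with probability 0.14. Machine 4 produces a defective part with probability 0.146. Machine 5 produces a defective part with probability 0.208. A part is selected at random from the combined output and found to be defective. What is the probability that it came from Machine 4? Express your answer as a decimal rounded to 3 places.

P(defective|M1) = 0.25; P(defective|M2) = 0.197; P(defective|M3) = 0.14; P(defective|M4) = 0.146; P(defective|M5) = 0.208.
Prior × likelihood for each source: 0.2·0.25=0.05000, 0.2·0.197=0.03940, 0.2·0.14=0.02800, 0.2·0.146=0.02920, 0.2·0.208=0.04160. Summing gives P(defective) = 0.18820.
P(Machine 4 | defective) = 0.02920 / 0.18820 = 0.155.

Posterior probability ≈ 0.155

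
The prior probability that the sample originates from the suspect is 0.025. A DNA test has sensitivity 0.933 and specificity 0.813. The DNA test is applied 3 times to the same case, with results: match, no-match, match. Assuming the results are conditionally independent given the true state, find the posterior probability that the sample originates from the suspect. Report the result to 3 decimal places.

Let H be the event that the sample originates from the suspect; start with P(H) = 0.025. P('match'|H) = 0.933, P('match'|¬H) = 0.187.
Update on result 1 ('match'): P(H) ← 0.933·0.0250 / (0.933·0.0250 + 0.187·0.9750) = 0.023325/0.20565 = 0.1134.
Update on result 2 ('no-match'): P(H) ← 0.067·0.1134 / (0.067·0.1134 + 0.813·0.8866) = 0.0075992/0.72839 = 0.0104.
Update on result 3 ('match'): P(H) ← 0.933·0.0104 / (0.933·0.0104 + 0.187·0.9896) = 0.0097339/0.19478 = 0.0500.

Posterior P(H) ≈ 0.050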